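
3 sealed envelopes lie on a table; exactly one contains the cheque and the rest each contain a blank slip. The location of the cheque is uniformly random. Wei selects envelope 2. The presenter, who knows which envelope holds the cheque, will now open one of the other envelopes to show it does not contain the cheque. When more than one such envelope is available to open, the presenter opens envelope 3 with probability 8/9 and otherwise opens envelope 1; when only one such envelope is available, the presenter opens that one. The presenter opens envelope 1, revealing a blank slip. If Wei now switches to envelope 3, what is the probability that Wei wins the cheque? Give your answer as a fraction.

Apply Bayes' rule, conditioning on where the cheque actually is.
If it is in envelope 1 (prior 1/3): the presenter opened envelope 1, so this case is ruled out; weight (1/3)·0 = 0.
If it is in envelope 2 (prior 1/3): envelope 3 is available but not opened, probability 1/9; weight (1/3)·(1/9) = 1/27.
If it is in envelope 3 (prior 1/3): only envelope 1 is available, probability 1; weight (1/3)·1 = 1/3.
The weights sum to 10/27.
So P(the cheque in envelope 3 | the presenter opened envelope 1) = (1/3) / (10/27) = 9/10.

9/10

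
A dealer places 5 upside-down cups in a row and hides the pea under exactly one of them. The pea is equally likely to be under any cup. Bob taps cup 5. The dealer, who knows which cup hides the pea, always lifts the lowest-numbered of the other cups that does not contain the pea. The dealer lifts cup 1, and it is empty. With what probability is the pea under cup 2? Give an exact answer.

Consider each possible location of the pea in turn.
If it is under cup 1 (prior 1/5): the dealer opened cup 1, so this case is ruled out; weight (1/5)·0 = 0.
If it is under any of cups 2, 3, 4, and 5 (prior 1/5 each): cup 1 is the lowest-numbered option available, probability 1; weight (1/5)·1 = 1/5 each.
The weights sum to 4/5.
So P(the pea under cup 2 | the dealer opened cup 1) = (1/5) / (4/5) = 1/4.

1/4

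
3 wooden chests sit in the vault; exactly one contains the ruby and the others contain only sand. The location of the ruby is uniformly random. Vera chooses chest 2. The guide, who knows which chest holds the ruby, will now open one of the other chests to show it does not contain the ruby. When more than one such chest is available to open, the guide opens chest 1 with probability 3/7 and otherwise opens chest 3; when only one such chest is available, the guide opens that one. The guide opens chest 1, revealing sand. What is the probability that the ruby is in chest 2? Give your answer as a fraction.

Consider each possible location of the ruby in turn.
If it is in chest 1 (prior 1/3): the guide opened chest 1, so this case is ruled out; weight (1/3)·0 = 0.
If it is in chest 2 (prior 1/3): chest 1 is available, opened with probability 3/7; weight (1/3)·(3/7) = 1/7.
If it is in chest 3 (prior 1/3): only chest 1 is available, probability 1; weight (1/3)·1 = 1/3.
The weights sum to 10/21.
So P(the ruby in chest 2 | the guide opened chest 1) = (1/7) / (10/21) = 3/10.

3/10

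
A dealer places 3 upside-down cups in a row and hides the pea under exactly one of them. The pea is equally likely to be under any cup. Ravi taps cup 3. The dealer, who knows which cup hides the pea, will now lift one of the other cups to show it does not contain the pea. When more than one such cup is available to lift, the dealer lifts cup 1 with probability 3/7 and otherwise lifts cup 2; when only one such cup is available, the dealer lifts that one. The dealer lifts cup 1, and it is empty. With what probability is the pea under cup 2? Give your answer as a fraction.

7/10

Consider each possible location of the pea in turn.
If it is under cup 1 (prior 1/3): the dealer opened cup 1, so this case is ruled out; weight (1/3)·0 = 0.
If it is under cup 2 (prior 1/3): only cup 1 is available, probability 1; weight (1/3)·1 = 1/3.
If it is under cup 3 (prior 1/3): cup 1 is available, opened with probability 3/7; weight (1/3)·(3/7) = 1/7.
The weights sum to 10/21.
So P(the pea under cup 2 | the dealer opened cup 1) = (1/3) / (10/21) = 7/10.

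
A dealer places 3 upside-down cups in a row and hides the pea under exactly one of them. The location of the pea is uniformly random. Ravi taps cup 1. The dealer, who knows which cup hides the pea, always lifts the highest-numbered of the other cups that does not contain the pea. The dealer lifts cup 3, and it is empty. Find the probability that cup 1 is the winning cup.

Consider each possible location of the pea in turn.
If it is under either of cups 1 and 2 (prior 1/3 each): cup 3 is the highest-numbered option available, probability 1; weight (1/3)·1 = 1/3 each.
If it is under cup 3 (prior 1/3): the dealer opened cup 3, so this case is ruled out; weight (1/3)·0 = 0.
The weights sum to 2/3.
So P(the pea under cup 1 | the dealer opened cup 3) = (1/3) / (2/3) = 1/2.

1/2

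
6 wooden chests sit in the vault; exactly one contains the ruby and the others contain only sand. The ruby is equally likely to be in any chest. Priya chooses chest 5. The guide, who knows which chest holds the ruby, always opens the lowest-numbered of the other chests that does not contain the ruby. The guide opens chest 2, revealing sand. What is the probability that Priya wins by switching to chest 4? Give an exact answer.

Condition on the true location of the ruby.
If it is in chest 1 (prior 1/6): chest 2 is the lowest-numbered option available, probability 1; weight (1/6)·1 = 1/6.
If it is in chest 2 (prior 1/6): the guide opened chest 2, so this case is ruled out; weight (1/6)·0 = 0.
If it is in any of chests 3, 4, 5, and 6 (prior 1/6 each): the guide would have opened chest 1 instead, probability 0; weight (1/6)·0 = 0 each.
The weights sum to 1/6.
So P(the ruby in chest 4 | the guide opened chest 2) = 0 / (1/6) = 0.

0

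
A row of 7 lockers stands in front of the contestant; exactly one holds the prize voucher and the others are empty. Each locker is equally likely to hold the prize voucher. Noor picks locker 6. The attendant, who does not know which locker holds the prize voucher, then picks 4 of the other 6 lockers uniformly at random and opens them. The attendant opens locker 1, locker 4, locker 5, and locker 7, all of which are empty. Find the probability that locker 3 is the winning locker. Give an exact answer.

1/3

Because the attendant chose which lockers to open without knowing where the prize voucher is, the choice is independent of the prize location. Learning that none of the 4 opened lockers holds the prize voucher simply rules out those 4 locations and leaves the remaining 3 lockers still equally likely by symmetry.
So P(the prize voucher in locker 3) = 1/3.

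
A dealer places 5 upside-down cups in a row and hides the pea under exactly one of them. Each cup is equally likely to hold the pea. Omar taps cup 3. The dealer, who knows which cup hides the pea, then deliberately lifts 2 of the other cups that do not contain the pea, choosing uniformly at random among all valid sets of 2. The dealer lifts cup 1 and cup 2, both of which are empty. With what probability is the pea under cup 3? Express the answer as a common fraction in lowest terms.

1/5

Consider each possible location of the pea in turn.
If it is under either of cups 1 and 2 (prior 1/5 each): that cup was opened and seen not to hold the prize — ruled out; weight (1/5)·0 = 0 each.
If it is under cup 3 (prior 1/5): the dealer has 6 equally likely choices, so probability 1/6; weight (1/5)·(1/6) = 1/30.
If it is under either of cups 4 and 5 (prior 1/5 each): the dealer has 3 equally likely choices, so probability 1/3; weight (1/5)·(1/3) = 1/15 each.
The weights sum to 1/6.
So P(the pea under cup 3 | the dealer opened cup 1 and cup 2) = (1/30) / (1/6) = 1/5.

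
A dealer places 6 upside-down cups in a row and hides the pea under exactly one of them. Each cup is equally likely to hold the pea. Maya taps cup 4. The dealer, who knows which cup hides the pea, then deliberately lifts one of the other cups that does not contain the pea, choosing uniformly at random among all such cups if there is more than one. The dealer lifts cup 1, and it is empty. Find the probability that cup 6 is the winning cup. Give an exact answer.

5/24

Consider each possible location of the pea in turn.
If it is under cup 1 (prior 1/6): the dealer opened cup 1, so this case is ruled out; weight (1/6)·0 = 0.
If it is under any of cups 2, 3, 5, and 6 (prior 1/6 each): the dealer has 4 equally likely choices, so probability 1/4; weight (1/6)·(1/4) = 1/24 each.
If it is under cup 4 (prior 1/6): the dealer has 5 equally likely choices, so probability 1/5; weight (1/6)·(1/5) = 1/30.
The weights sum to 1/5.
So P(the pea under cup 6 | the dealer opened cup 1) = (1/24) / (1/5) = 5/24.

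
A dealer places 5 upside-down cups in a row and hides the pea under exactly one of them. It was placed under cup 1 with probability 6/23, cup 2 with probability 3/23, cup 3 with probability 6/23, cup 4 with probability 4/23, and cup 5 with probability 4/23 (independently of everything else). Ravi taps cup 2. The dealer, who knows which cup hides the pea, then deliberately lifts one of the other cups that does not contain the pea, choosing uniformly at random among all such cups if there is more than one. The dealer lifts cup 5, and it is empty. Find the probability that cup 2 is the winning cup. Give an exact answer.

9/73

Apply Bayes' rule, conditioning on where the pea actually is.
If it is under either of cups 1 and 3 (prior 6/23 each): the dealer has 3 equally likely choices, so probability 1/3; weight (6/23)·(1/3) = 2/23 each.
If it is under cup 2 (prior 3/23): the dealer has 4 equally likely choices, so probability 1/4; weight (3/23)·(1/4) = 3/92.
If it is under cup 4 (prior 4/23): the dealer has 3 equally likely choices, so probability 1/3; weight (4/23)·(1/3) = 4/69.
If it is under cup 5 (prior 4/23): the dealer opened cup 5, so this case is ruled out; weight (4/23)·0 = 0.
The weights sum to 73/276.
So P(the pea under cup 2 | the dealer opened cup 5) = (3/92) / (73/276) = 9/73.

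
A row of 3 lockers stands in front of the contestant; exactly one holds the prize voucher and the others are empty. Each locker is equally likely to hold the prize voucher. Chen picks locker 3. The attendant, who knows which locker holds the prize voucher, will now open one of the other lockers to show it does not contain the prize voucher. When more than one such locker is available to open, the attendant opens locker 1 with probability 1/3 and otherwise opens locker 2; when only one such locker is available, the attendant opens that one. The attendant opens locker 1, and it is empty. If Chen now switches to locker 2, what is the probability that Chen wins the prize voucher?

Apply Bayes' rule, conditioning on where the prize voucher actually is.
If it is in locker 1 (prior 1/3): the attendant opened locker 1, so this case is ruled out; weight (1/3)·0 = 0.
If it is in locker 2 (prior 1/3): only locker 1 is available, probability 1; weight (1/3)·1 = 1/3.
If it is in locker 3 (prior 1/3): locker 1 is available, opened with probability 1/3; weight (1/3)·(1/3) = 1/9.
The weights sum to 4/9.
So P(the prize voucher in locker 2 | the attendant opened locker 1) = (1/3) / (4/9) = 3/4.

3/4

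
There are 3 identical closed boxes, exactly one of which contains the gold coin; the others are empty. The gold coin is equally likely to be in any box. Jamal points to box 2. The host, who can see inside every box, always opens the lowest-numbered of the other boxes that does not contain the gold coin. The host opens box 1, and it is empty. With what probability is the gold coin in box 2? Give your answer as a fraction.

1/2

Condition on the true location of the gold coin.
If it is in box 1 (prior 1/3): the host opened box 1, so this case is ruled out; weight (1/3)·0 = 0.
If it is in either of boxes 2 and 3 (prior 1/3 each): box 1 is the lowest-numbered option available, probability 1; weight (1/3)·1 = 1/3 each.
The weights sum to 2/3.
So P(the gold coin in box 2 | the host opened box 1) = (1/3) / (2/3) = 1/2.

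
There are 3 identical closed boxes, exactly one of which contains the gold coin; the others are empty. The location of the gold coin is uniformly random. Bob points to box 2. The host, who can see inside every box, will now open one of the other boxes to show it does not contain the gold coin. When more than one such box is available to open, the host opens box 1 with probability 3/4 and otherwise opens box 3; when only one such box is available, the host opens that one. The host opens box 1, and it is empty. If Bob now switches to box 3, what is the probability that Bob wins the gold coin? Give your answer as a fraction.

Consider each possible location of the gold coin in turn.
If it is in box 1 (prior 1/3): the host opened box 1, so this case is ruled out; weight (1/3)·0 = 0.
If it is in box 2 (prior 1/3): box 1 is available, opened with probability 3/4; weight (1/3)·(3/4) = 1/4.
If it is in box 3 (prior 1/3): only box 1 is available, probability 1; weight (1/3)·1 = 1/3.
The weights sum to 7/12.
So P(the gold coin in box 3 | the host opened box 1) = (1/3) / (7/12) = 4/7.

4/7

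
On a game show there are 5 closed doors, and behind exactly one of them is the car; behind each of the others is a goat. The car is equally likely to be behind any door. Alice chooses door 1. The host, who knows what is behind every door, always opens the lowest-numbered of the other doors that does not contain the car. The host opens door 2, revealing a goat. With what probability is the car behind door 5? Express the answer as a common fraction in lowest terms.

1/4

Apply Bayes' rule, conditioning on where the car actually is.
If it is behind any of doors 1, 3, 4, and 5 (prior 1/5 each): door 2 is the lowest-numbered option available, probability 1; weight (1/5)·1 = 1/5 each.
If it is behind door 2 (prior 1/5): the host opened door 2, so this case is ruled out; weight (1/5)·0 = 0.
The weights sum to 4/5.
So P(the car behind door 5 | the host opened door 2) = (1/5) / (4/5) = 1/4.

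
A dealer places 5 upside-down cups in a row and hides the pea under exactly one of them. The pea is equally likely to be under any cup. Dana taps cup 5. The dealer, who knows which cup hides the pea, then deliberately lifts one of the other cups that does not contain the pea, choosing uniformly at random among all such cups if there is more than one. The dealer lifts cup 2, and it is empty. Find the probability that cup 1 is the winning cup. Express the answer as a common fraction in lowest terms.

Apply Bayes' rule, conditioning on where the pea actually is.
If it is under any of cups 1, 3, and 4 (prior 1/5 each): the dealer has 3 equally likely choices, so probability 1/3; weight (1/5)·(1/3) = 1/15 each.
If it is under cup 2 (prior 1/5): the dealer opened cup 2, so this case is ruled out; weight (1/5)·0 = 0.
If it is under cup 5 (prior 1/5): the dealer has 4 equally likely choices, so probability 1/4; weight (1/5)·(1/4) = 1/20.
The weights sum to 1/4.
So P(the pea under cup 1 | the dealer opened cup 2) = (1/15) / (1/4) = 4/15.

4/15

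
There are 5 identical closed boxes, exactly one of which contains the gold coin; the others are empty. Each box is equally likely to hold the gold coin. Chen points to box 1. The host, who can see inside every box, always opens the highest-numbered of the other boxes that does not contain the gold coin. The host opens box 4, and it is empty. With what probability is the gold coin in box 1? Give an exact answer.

Consider each possible location of the gold coin in turn.
If it is in any of boxes 1, 2, and 3 (prior 1/5 each): the host would have opened box 5 instead, probability 0; weight (1/5)·0 = 0 each.
If it is in box 4 (prior 1/5): the host opened box 4, so this case is ruled out; weight (1/5)·0 = 0.
If it is in box 5 (prior 1/5): box 4 is the highest-numbered option available, probability 1; weight (1/5)·1 = 1/5.
The weights sum to 1/5.
So P(the gold coin in box 1 | the host opened box 4) = 0 / (1/5) = 0.

0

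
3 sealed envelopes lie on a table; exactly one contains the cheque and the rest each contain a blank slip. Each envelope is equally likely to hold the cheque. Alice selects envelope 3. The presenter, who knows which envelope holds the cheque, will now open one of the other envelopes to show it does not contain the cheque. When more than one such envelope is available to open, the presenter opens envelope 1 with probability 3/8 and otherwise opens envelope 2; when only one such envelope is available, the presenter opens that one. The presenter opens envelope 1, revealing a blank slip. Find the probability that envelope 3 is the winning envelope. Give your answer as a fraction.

Condition on the true location of the cheque.
If it is in envelope 1 (prior 1/3): the presenter opened envelope 1, so this case is ruled out; weight (1/3)·0 = 0.
If it is in envelope 2 (prior 1/3): only envelope 1 is available, probability 1; weight (1/3)·1 = 1/3.
If it is in envelope 3 (prior 1/3): envelope 1 is available, opened with probability 3/8; weight (1/3)·(3/8) = 1/8.
The weights sum to 11/24.
So P(the cheque in envelope 3 | the presenter opened envelope 1) = (1/8) / (11/24) = 3/11.

3/11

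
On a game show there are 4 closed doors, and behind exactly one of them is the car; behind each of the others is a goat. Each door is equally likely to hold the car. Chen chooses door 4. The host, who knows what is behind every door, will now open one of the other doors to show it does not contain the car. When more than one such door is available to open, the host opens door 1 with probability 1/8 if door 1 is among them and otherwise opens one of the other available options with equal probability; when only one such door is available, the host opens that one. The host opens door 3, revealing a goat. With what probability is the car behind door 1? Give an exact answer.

Apply Bayes' rule, conditioning on where the car actually is.
If it is behind door 1 (prior 1/4): door 1 holds the prize so is unavailable; the host chooses uniformly among the 2 others, probability 1/2; weight (1/4)·(1/2) = 1/8.
If it is behind door 2 (prior 1/4): door 1 is available but not opened, probability 7/8; weight (1/4)·(7/8) = 7/32.
If it is behind door 3 (prior 1/4): the host opened door 3, so this case is ruled out; weight (1/4)·0 = 0.
If it is behind door 4 (prior 1/4): door 1 is available but not opened; door 3 gets probability (1 − 1/8)/2 = 7/16; weight (1/4)·(7/16) = 7/64.
The weights sum to 29/64.
So P(the car behind door 1 | the host opened door 3) = (1/8) / (29/64) = 8/29.

8/29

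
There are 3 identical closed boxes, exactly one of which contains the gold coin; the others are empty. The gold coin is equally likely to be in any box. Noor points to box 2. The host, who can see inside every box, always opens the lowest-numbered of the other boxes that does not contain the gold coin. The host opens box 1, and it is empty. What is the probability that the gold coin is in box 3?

1/2

Apply Bayes' rule, conditioning on where the gold coin actually is.
If it is in box 1 (prior 1/3): the host opened box 1, so this case is ruled out; weight (1/3)·0 = 0.
If it is in either of boxes 2 and 3 (prior 1/3 each): box 1 is the lowest-numbered option available, probability 1; weight (1/3)·1 = 1/3 each.
The weights sum to 2/3.
So P(the gold coin in box 3 | the host opened box 1) = (1/3) / (2/3) = 1/2.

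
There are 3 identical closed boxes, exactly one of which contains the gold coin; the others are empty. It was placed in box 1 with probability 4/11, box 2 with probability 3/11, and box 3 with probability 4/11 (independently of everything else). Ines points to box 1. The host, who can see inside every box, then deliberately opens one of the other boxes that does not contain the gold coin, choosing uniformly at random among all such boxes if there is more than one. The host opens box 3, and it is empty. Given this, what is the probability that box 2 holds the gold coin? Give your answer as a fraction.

Condition on the true location of the gold coin.
If it is in box 1 (prior 4/11): the host has 2 equally likely choices, so probability 1/2; weight (4/11)·(1/2) = 2/11.
If it is in box 2 (prior 3/11): the host has no choice, probability 1; weight (3/11)·1 = 3/11.
If it is in box 3 (prior 4/11): the host opened box 3, so this case is ruled out; weight (4/11)·0 = 0.
The weights sum to 5/11.
So P(the gold coin in box 2 | the host opened box 3) = (3/11) / (5/11) = 3/5.

3/5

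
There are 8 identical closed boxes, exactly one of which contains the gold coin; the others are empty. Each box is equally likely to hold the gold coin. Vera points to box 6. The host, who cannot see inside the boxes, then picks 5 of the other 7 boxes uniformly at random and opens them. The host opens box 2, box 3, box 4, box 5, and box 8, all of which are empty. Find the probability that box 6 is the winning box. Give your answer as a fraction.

Condition on the true location of the gold coin.
If it is in any of boxes 1, 6, and 7 (prior 1/8 each): the host picks exactly this set with probability 1/21 regardless, and none is the prize; weight (1/8)·(1/21) = 1/168 each.
If it is in any of boxes 2, 3, 4, 5, and 8 (prior 1/8 each): that box was opened and seen not to hold the prize — ruled out; weight (1/8)·0 = 0 each.
The weights sum to 1/56.
So P(the gold coin in box 6 | the host opened box 2, box 3, box 4, box 5, and box 8) = (1/168) / (1/56) = 1/3.

1/3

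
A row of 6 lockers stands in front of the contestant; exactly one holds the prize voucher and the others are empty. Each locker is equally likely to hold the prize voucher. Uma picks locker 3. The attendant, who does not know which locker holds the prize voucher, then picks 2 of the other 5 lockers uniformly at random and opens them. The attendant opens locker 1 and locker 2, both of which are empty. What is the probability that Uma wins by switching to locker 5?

Because the attendant chose which lockers to open without knowing where the prize voucher is, the choice is independent of the prize location. Learning that none of the 2 opened lockers holds the prize voucher simply rules out those 2 locations and leaves the remaining 4 lockers still equally likely by symmetry.
So P(the prize voucher in locker 5) = 1/4.

1/4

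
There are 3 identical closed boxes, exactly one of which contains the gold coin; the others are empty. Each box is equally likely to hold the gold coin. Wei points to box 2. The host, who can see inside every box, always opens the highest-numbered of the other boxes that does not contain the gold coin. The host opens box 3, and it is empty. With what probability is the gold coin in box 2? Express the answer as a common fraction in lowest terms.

1/2

Condition on the true location of the gold coin.
If it is in either of boxes 1 and 2 (prior 1/3 each): box 3 is the highest-numbered option available, probability 1; weight (1/3)·1 = 1/3 each.
If it is in box 3 (prior 1/3): the host opened box 3, so this case is ruled out; weight (1/3)·0 = 0.
The weights sum to 2/3.
So P(the gold coin in box 2 | the host opened box 3) = (1/3) / (2/3) = 1/2.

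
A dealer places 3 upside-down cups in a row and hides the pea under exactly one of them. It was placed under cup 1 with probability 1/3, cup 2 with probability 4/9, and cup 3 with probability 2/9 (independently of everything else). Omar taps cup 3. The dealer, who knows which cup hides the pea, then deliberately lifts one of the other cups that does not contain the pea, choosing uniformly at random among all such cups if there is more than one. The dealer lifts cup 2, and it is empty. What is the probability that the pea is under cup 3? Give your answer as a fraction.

1/4

Condition on the true location of the pea.
If it is under cup 1 (prior 1/3): the dealer has no choice, probability 1; weight (1/3)·1 = 1/3.
If it is under cup 2 (prior 4/9): the dealer opened cup 2, so this case is ruled out; weight (4/9)·0 = 0.
If it is under cup 3 (prior 2/9): the dealer has 2 equally likely choices, so probability 1/2; weight (2/9)·(1/2) = 1/9.
The weights sum to 4/9.
So P(the pea under cup 3 | the dealer opened cup 2) = (1/9) / (4/9) = 1/4.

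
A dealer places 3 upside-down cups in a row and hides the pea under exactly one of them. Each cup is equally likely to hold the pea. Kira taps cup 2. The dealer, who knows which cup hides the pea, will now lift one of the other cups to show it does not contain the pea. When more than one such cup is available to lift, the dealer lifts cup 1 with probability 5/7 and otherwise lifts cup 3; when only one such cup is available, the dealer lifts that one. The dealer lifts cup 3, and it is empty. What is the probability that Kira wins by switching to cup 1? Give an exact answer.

7/9

Apply Bayes' rule, conditioning on where the pea actually is.
If it is under cup 1 (prior 1/3): only cup 3 is available, probability 1; weight (1/3)·1 = 1/3.
If it is under cup 2 (prior 1/3): cup 1 is available but not opened, probability 2/7; weight (1/3)·(2/7) = 2/21.
If it is under cup 3 (prior 1/3): the dealer opened cup 3, so this case is ruled out; weight (1/3)·0 = 0.
The weights sum to 3/7.
So P(the pea under cup 1 | the dealer opened cup 3) = (1/3) / (3/7) = 7/9.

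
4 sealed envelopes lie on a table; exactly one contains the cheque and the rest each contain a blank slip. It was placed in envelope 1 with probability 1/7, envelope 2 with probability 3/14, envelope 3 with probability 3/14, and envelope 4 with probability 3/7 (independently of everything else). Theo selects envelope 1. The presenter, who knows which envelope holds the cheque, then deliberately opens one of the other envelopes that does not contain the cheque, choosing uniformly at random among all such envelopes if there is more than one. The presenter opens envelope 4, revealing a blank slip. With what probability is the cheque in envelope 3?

9/22

Consider each possible location of the cheque in turn.
If it is in envelope 1 (prior 1/7): the presenter has 3 equally likely choices, so probability 1/3; weight (1/7)·(1/3) = 1/21.
If it is in either of envelopes 2 and 3 (prior 3/14 each): the presenter has 2 equally likely choices, so probability 1/2; weight (3/14)·(1/2) = 3/28 each.
If it is in envelope 4 (prior 3/7): the presenter opened envelope 4, so this case is ruled out; weight (3/7)·0 = 0.
The weights sum to 11/42.
So P(the cheque in envelope 3 | the presenter opened envelope 4) = (3/28) / (11/42) = 9/22.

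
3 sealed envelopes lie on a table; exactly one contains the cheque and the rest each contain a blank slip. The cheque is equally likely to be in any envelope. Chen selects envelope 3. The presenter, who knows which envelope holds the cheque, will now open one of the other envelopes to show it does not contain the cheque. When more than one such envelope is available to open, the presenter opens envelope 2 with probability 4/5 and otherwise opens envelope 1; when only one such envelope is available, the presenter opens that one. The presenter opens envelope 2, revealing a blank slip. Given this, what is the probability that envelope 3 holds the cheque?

4/9

Consider each possible location of the cheque in turn.
If it is in envelope 1 (prior 1/3): only envelope 2 is available, probability 1; weight (1/3)·1 = 1/3.
If it is in envelope 2 (prior 1/3): the presenter opened envelope 2, so this case is ruled out; weight (1/3)·0 = 0.
If it is in envelope 3 (prior 1/3): envelope 2 is available, opened with probability 4/5; weight (1/3)·(4/5) = 4/15.
The weights sum to 3/5.
So P(the cheque in envelope 3 | the presenter opened envelope 2) = (4/15) / (3/5) = 4/9.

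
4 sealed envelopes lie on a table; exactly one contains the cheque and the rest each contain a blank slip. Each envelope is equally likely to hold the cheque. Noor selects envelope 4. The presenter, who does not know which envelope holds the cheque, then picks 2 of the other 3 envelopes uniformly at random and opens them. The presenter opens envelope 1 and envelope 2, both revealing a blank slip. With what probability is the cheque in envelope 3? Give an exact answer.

1/2

Consider each possible location of the cheque in turn.
If it is in either of envelopes 1 and 2 (prior 1/4 each): that envelope was opened and seen not to hold the prize — ruled out; weight (1/4)·0 = 0 each.
If it is in either of envelopes 3 and 4 (prior 1/4 each): the presenter picks exactly this set with probability 1/3 regardless, and none is the prize; weight (1/4)·(1/3) = 1/12 each.
The weights sum to 1/6.
So P(the cheque in envelope 3 | the presenter opened envelope 1 and envelope 2) = (1/12) / (1/6) = 1/2.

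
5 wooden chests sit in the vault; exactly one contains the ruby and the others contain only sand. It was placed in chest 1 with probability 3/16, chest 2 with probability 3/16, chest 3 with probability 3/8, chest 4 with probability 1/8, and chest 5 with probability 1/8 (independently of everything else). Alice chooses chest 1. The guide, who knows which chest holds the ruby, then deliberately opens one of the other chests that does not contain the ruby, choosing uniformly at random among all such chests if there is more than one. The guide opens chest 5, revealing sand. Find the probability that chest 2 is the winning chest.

Consider each possible location of the ruby in turn.
If it is in chest 1 (prior 3/16): the guide has 4 equally likely choices, so probability 1/4; weight (3/16)·(1/4) = 3/64.
If it is in chest 2 (prior 3/16): the guide has 3 equally likely choices, so probability 1/3; weight (3/16)·(1/3) = 1/16.
If it is in chest 3 (prior 3/8): the guide has 3 equally likely choices, so probability 1/3; weight (3/8)·(1/3) = 1/8.
If it is in chest 4 (prior 1/8): the guide has 3 equally likely choices, so probability 1/3; weight (1/8)·(1/3) = 1/24.
If it is in chest 5 (prior 1/8): the guide opened chest 5, so this case is ruled out; weight (1/8)·0 = 0.
The weights sum to 53/192.
So P(the ruby in chest 2 | the guide opened chest 5) = (1/16) / (53/192) = 12/53.

12/53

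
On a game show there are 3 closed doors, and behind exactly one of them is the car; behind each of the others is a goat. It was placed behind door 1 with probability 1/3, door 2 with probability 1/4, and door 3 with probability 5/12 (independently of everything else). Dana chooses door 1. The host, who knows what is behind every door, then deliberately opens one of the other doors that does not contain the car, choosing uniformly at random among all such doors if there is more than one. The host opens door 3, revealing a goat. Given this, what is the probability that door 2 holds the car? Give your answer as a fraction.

Condition on the true location of the car.
If it is behind door 1 (prior 1/3): the host has 2 equally likely choices, so probability 1/2; weight (1/3)·(1/2) = 1/6.
If it is behind door 2 (prior 1/4): the host has no choice, probability 1; weight (1/4)·1 = 1/4.
If it is behind door 3 (prior 5/12): the host opened door 3, so this case is ruled out; weight (5/12)·0 = 0.
The weights sum to 5/12.
So P(the car behind door 2 | the host opened door 3) = (1/4) / (5/12) = 3/5.

3/5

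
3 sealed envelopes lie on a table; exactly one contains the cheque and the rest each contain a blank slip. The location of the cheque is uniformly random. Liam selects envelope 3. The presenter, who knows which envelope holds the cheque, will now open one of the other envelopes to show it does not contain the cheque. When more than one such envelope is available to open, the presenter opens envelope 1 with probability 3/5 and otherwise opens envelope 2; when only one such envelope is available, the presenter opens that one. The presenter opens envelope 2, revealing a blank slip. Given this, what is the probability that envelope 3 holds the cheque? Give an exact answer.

Apply Bayes' rule, conditioning on where the cheque actually is.
If it is in envelope 1 (prior 1/3): only envelope 2 is available, probability 1; weight (1/3)·1 = 1/3.
If it is in envelope 2 (prior 1/3): the presenter opened envelope 2, so this case is ruled out; weight (1/3)·0 = 0.
If it is in envelope 3 (prior 1/3): envelope 1 is available but not opened, probability 2/5; weight (1/3)·(2/5) = 2/15.
The weights sum to 7/15.
So P(the cheque in envelope 3 | the presenter opened envelope 2) = (2/15) / (7/15) = 2/7.

2/7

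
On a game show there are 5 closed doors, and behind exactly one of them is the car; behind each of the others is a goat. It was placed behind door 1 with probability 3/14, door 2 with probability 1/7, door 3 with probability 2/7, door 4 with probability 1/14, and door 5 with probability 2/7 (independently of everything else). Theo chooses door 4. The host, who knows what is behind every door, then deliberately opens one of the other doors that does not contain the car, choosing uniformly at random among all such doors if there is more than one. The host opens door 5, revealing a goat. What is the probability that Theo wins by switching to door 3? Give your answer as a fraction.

16/39

Condition on the true location of the car.
If it is behind door 1 (prior 3/14): the host has 3 equally likely choices, so probability 1/3; weight (3/14)·(1/3) = 1/14.
If it is behind door 2 (prior 1/7): the host has 3 equally likely choices, so probability 1/3; weight (1/7)·(1/3) = 1/21.
If it is behind door 3 (prior 2/7): the host has 3 equally likely choices, so probability 1/3; weight (2/7)·(1/3) = 2/21.
If it is behind door 4 (prior 1/14): the host has 4 equally likely choices, so probability 1/4; weight (1/14)·(1/4) = 1/56.
If it is behind door 5 (prior 2/7): the host opened door 5, so this case is ruled out; weight (2/7)·0 = 0.
The weights sum to 13/56.
So P(the car behind door 3 | the host opened door 5) = (2/21) / (13/56) = 16/39.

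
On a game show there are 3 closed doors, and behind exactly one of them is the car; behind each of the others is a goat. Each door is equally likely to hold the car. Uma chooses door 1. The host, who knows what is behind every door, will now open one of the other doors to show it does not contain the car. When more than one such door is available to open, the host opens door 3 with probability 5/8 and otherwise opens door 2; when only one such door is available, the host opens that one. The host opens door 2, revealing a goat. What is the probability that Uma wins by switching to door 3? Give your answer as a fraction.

Apply Bayes' rule, conditioning on where the car actually is.
If it is behind door 1 (prior 1/3): door 3 is available but not opened, probability 3/8; weight (1/3)·(3/8) = 1/8.
If it is behind door 2 (prior 1/3): the host opened door 2, so this case is ruled out; weight (1/3)·0 = 0.
If it is behind door 3 (prior 1/3): only door 2 is available, probability 1; weight (1/3)·1 = 1/3.
The weights sum to 11/24.
So P(the car behind door 3 | the host opened door 2) = (1/3) / (11/24) = 8/11.

8/11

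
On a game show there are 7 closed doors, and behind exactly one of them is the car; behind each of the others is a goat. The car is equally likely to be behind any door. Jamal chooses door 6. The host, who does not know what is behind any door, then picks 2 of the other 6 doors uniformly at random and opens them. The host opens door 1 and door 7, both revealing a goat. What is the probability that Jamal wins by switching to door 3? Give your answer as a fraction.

1/5

Apply Bayes' rule, conditioning on where the car actually is.
If it is behind either of doors 1 and 7 (prior 1/7 each): that door was opened and seen not to hold the prize — ruled out; weight (1/7)·0 = 0 each.
If it is behind any of doors 2, 3, 4, 5, and 6 (prior 1/7 each): the host picks exactly this set with probability 1/15 regardless, and none is the prize; weight (1/7)·(1/15) = 1/105 each.
The weights sum to 1/21.
So P(the car behind door 3 | the host opened door 1 and door 7) = (1/105) / (1/21) = 1/5.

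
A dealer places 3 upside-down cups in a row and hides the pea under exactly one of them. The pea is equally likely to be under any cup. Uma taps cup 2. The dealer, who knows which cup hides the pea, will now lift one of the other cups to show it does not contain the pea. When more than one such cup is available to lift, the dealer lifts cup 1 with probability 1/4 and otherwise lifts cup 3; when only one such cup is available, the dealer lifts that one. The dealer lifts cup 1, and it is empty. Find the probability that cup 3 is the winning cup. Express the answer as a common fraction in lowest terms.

4/5

Apply Bayes' rule, conditioning on where the pea actually is.
If it is under cup 1 (prior 1/3): the dealer opened cup 1, so this case is ruled out; weight (1/3)·0 = 0.
If it is under cup 2 (prior 1/3): cup 1 is available, opened with probability 1/4; weight (1/3)·(1/4) = 1/12.
If it is under cup 3 (prior 1/3): only cup 1 is available, probability 1; weight (1/3)·1 = 1/3.
The weights sum to 5/12.
So P(the pea under cup 3 | the dealer opened cup 1) = (1/3) / (5/12) = 4/5.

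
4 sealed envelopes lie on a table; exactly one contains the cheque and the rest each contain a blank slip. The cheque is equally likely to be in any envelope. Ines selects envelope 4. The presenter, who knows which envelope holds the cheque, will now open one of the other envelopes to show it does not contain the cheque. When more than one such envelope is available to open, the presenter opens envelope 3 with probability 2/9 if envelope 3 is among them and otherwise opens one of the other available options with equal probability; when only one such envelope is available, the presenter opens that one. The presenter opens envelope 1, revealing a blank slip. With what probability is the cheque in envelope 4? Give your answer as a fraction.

7/30

Consider each possible location of the cheque in turn.
If it is in envelope 1 (prior 1/4): the presenter opened envelope 1, so this case is ruled out; weight (1/4)·0 = 0.
If it is in envelope 2 (prior 1/4): envelope 3 is available but not opened, probability 7/9; weight (1/4)·(7/9) = 7/36.
If it is in envelope 3 (prior 1/4): envelope 3 holds the prize so is unavailable; the presenter chooses uniformly among the 2 others, probability 1/2; weight (1/4)·(1/2) = 1/8.
If it is in envelope 4 (prior 1/4): envelope 3 is available but not opened; envelope 1 gets probability (1 − 2/9)/2 = 7/18; weight (1/4)·(7/18) = 7/72.
The weights sum to 5/12.
So P(the cheque in envelope 4 | the presenter opened envelope 1) = (7/72) / (5/12) = 7/30.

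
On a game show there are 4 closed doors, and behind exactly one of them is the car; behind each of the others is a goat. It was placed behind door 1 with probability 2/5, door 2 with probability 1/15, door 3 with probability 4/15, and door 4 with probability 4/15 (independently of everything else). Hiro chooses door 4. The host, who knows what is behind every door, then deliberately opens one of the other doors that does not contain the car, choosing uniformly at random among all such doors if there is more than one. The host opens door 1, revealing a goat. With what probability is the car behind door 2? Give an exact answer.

Condition on the true location of the car.
If it is behind door 1 (prior 2/5): the host opened door 1, so this case is ruled out; weight (2/5)·0 = 0.
If it is behind door 2 (prior 1/15): the host has 2 equally likely choices, so probability 1/2; weight (1/15)·(1/2) = 1/30.
If it is behind door 3 (prior 4/15): the host has 2 equally likely choices, so probability 1/2; weight (4/15)·(1/2) = 2/15.
If it is behind door 4 (prior 4/15): the host has 3 equally likely choices, so probability 1/3; weight (4/15)·(1/3) = 4/45.
The weights sum to 23/90.
So P(the car behind door 2 | the host opened door 1) = (1/30) / (23/90) = 3/23.

3/23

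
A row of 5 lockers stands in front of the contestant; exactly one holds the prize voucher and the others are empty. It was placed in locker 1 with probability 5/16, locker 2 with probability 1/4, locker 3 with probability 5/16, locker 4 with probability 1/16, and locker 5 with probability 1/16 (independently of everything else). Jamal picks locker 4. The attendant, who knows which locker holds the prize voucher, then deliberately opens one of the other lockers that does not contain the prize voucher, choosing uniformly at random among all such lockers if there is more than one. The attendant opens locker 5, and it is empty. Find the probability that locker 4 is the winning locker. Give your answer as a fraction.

Apply Bayes' rule, conditioning on where the prize voucher actually is.
If it is in either of lockers 1 and 3 (prior 5/16 each): the attendant has 3 equally likely choices, so probability 1/3; weight (5/16)·(1/3) = 5/48 each.
If it is in locker 2 (prior 1/4): the attendant has 3 equally likely choices, so probability 1/3; weight (1/4)·(1/3) = 1/12.
If it is in locker 4 (prior 1/16): the attendant has 4 equally likely choices, so probability 1/4; weight (1/16)·(1/4) = 1/64.
If it is in locker 5 (prior 1/16): the attendant opened locker 5, so this case is ruled out; weight (1/16)·0 = 0.
The weights sum to 59/192.
So P(the prize voucher in locker 4 | the attendant opened locker 5) = (1/64) / (59/192) = 3/59.

3/59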